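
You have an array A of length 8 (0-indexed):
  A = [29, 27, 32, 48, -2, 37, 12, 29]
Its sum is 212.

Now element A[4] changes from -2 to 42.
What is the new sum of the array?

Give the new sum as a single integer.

Old value at index 4: -2
New value at index 4: 42
Delta = 42 - -2 = 44
New sum = old_sum + delta = 212 + (44) = 256

Answer: 256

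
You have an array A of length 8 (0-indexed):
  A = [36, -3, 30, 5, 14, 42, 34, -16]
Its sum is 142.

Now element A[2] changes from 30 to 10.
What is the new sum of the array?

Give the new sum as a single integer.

Answer: 122

Derivation:
Old value at index 2: 30
New value at index 2: 10
Delta = 10 - 30 = -20
New sum = old_sum + delta = 142 + (-20) = 122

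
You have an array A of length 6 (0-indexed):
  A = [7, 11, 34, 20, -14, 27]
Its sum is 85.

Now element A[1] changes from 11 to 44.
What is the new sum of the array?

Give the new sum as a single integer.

Old value at index 1: 11
New value at index 1: 44
Delta = 44 - 11 = 33
New sum = old_sum + delta = 85 + (33) = 118

Answer: 118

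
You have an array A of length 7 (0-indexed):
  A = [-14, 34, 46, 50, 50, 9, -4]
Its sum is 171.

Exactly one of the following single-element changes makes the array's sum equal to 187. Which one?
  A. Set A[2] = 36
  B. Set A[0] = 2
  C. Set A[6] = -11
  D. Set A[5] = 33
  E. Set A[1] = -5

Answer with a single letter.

Option A: A[2] 46->36, delta=-10, new_sum=171+(-10)=161
Option B: A[0] -14->2, delta=16, new_sum=171+(16)=187 <-- matches target
Option C: A[6] -4->-11, delta=-7, new_sum=171+(-7)=164
Option D: A[5] 9->33, delta=24, new_sum=171+(24)=195
Option E: A[1] 34->-5, delta=-39, new_sum=171+(-39)=132

Answer: B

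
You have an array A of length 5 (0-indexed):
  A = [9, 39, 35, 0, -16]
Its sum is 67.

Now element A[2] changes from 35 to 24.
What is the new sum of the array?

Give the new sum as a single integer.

Old value at index 2: 35
New value at index 2: 24
Delta = 24 - 35 = -11
New sum = old_sum + delta = 67 + (-11) = 56

Answer: 56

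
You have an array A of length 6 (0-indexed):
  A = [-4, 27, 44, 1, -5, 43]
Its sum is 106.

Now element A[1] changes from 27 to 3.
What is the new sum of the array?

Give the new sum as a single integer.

Answer: 82

Derivation:
Old value at index 1: 27
New value at index 1: 3
Delta = 3 - 27 = -24
New sum = old_sum + delta = 106 + (-24) = 82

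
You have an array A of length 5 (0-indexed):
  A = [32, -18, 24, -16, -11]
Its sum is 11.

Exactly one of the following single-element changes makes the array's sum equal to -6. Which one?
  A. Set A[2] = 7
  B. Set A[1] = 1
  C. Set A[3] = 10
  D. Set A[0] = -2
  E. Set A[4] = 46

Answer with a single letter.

Answer: A

Derivation:
Option A: A[2] 24->7, delta=-17, new_sum=11+(-17)=-6 <-- matches target
Option B: A[1] -18->1, delta=19, new_sum=11+(19)=30
Option C: A[3] -16->10, delta=26, new_sum=11+(26)=37
Option D: A[0] 32->-2, delta=-34, new_sum=11+(-34)=-23
Option E: A[4] -11->46, delta=57, new_sum=11+(57)=68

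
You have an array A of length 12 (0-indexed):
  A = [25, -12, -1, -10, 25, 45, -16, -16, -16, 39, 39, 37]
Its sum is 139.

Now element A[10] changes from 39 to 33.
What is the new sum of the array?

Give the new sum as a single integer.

Old value at index 10: 39
New value at index 10: 33
Delta = 33 - 39 = -6
New sum = old_sum + delta = 139 + (-6) = 133

Answer: 133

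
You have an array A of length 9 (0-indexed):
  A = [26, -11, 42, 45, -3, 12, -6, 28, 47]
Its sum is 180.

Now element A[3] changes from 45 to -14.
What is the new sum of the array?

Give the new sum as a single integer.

Answer: 121

Derivation:
Old value at index 3: 45
New value at index 3: -14
Delta = -14 - 45 = -59
New sum = old_sum + delta = 180 + (-59) = 121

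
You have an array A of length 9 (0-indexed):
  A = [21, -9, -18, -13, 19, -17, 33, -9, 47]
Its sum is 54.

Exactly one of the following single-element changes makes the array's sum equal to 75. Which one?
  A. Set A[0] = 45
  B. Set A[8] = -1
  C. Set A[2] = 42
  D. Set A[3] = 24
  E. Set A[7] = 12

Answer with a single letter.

Answer: E

Derivation:
Option A: A[0] 21->45, delta=24, new_sum=54+(24)=78
Option B: A[8] 47->-1, delta=-48, new_sum=54+(-48)=6
Option C: A[2] -18->42, delta=60, new_sum=54+(60)=114
Option D: A[3] -13->24, delta=37, new_sum=54+(37)=91
Option E: A[7] -9->12, delta=21, new_sum=54+(21)=75 <-- matches target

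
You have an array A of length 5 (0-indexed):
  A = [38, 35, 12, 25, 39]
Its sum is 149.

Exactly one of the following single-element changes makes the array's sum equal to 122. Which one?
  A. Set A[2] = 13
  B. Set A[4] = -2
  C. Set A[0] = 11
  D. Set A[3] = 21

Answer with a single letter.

Option A: A[2] 12->13, delta=1, new_sum=149+(1)=150
Option B: A[4] 39->-2, delta=-41, new_sum=149+(-41)=108
Option C: A[0] 38->11, delta=-27, new_sum=149+(-27)=122 <-- matches target
Option D: A[3] 25->21, delta=-4, new_sum=149+(-4)=145

Answer: C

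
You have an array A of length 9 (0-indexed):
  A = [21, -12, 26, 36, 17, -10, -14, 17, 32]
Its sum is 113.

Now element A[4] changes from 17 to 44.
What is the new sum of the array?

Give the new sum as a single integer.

Answer: 140

Derivation:
Old value at index 4: 17
New value at index 4: 44
Delta = 44 - 17 = 27
New sum = old_sum + delta = 113 + (27) = 140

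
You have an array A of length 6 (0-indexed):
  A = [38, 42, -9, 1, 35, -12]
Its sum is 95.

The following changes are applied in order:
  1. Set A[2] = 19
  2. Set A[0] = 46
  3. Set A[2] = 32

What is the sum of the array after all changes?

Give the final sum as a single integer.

Answer: 144

Derivation:
Initial sum: 95
Change 1: A[2] -9 -> 19, delta = 28, sum = 123
Change 2: A[0] 38 -> 46, delta = 8, sum = 131
Change 3: A[2] 19 -> 32, delta = 13, sum = 144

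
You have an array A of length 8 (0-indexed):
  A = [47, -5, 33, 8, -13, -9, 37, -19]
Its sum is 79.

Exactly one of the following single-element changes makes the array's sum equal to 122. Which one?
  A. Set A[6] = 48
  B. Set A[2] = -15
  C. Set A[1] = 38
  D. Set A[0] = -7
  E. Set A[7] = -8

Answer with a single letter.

Answer: C

Derivation:
Option A: A[6] 37->48, delta=11, new_sum=79+(11)=90
Option B: A[2] 33->-15, delta=-48, new_sum=79+(-48)=31
Option C: A[1] -5->38, delta=43, new_sum=79+(43)=122 <-- matches target
Option D: A[0] 47->-7, delta=-54, new_sum=79+(-54)=25
Option E: A[7] -19->-8, delta=11, new_sum=79+(11)=90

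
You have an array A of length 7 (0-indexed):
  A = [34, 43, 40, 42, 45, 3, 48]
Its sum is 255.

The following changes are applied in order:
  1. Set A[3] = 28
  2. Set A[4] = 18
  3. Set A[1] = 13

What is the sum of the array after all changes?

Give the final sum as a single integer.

Initial sum: 255
Change 1: A[3] 42 -> 28, delta = -14, sum = 241
Change 2: A[4] 45 -> 18, delta = -27, sum = 214
Change 3: A[1] 43 -> 13, delta = -30, sum = 184

Answer: 184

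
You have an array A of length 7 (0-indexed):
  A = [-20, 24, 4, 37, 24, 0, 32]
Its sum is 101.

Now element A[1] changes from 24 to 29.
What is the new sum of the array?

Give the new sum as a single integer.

Old value at index 1: 24
New value at index 1: 29
Delta = 29 - 24 = 5
New sum = old_sum + delta = 101 + (5) = 106

Answer: 106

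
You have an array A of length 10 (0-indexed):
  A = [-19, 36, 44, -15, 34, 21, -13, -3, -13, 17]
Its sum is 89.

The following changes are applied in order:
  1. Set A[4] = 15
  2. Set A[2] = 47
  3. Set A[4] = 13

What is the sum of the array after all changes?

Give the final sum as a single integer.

Answer: 71

Derivation:
Initial sum: 89
Change 1: A[4] 34 -> 15, delta = -19, sum = 70
Change 2: A[2] 44 -> 47, delta = 3, sum = 73
Change 3: A[4] 15 -> 13, delta = -2, sum = 71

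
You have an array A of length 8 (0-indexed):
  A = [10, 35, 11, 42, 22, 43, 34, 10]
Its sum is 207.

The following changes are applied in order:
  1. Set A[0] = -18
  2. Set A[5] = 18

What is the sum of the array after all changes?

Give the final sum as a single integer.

Answer: 154

Derivation:
Initial sum: 207
Change 1: A[0] 10 -> -18, delta = -28, sum = 179
Change 2: A[5] 43 -> 18, delta = -25, sum = 154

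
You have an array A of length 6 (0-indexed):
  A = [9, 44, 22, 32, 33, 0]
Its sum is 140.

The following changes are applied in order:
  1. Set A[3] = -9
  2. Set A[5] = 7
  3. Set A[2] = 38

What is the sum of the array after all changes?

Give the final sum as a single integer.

Answer: 122

Derivation:
Initial sum: 140
Change 1: A[3] 32 -> -9, delta = -41, sum = 99
Change 2: A[5] 0 -> 7, delta = 7, sum = 106
Change 3: A[2] 22 -> 38, delta = 16, sum = 122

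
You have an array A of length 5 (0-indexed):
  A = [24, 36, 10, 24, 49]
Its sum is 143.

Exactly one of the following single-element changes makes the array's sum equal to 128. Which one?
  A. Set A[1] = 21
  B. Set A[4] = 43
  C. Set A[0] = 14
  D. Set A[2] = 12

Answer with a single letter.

Answer: A

Derivation:
Option A: A[1] 36->21, delta=-15, new_sum=143+(-15)=128 <-- matches target
Option B: A[4] 49->43, delta=-6, new_sum=143+(-6)=137
Option C: A[0] 24->14, delta=-10, new_sum=143+(-10)=133
Option D: A[2] 10->12, delta=2, new_sum=143+(2)=145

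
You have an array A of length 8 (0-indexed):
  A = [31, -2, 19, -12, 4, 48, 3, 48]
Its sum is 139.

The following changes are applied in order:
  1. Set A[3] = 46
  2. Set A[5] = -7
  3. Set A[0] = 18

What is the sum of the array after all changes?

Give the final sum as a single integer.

Answer: 129

Derivation:
Initial sum: 139
Change 1: A[3] -12 -> 46, delta = 58, sum = 197
Change 2: A[5] 48 -> -7, delta = -55, sum = 142
Change 3: A[0] 31 -> 18, delta = -13, sum = 129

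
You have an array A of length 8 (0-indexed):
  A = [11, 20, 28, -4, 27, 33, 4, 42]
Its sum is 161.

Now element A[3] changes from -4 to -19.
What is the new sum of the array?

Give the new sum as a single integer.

Old value at index 3: -4
New value at index 3: -19
Delta = -19 - -4 = -15
New sum = old_sum + delta = 161 + (-15) = 146

Answer: 146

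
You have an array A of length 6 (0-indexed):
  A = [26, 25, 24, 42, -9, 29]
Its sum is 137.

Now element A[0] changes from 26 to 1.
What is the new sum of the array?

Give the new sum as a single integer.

Answer: 112

Derivation:
Old value at index 0: 26
New value at index 0: 1
Delta = 1 - 26 = -25
New sum = old_sum + delta = 137 + (-25) = 112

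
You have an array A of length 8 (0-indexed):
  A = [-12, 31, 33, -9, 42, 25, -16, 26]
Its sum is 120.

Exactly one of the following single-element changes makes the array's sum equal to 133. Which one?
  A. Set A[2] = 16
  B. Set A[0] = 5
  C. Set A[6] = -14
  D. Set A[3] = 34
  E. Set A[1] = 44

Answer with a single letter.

Answer: E

Derivation:
Option A: A[2] 33->16, delta=-17, new_sum=120+(-17)=103
Option B: A[0] -12->5, delta=17, new_sum=120+(17)=137
Option C: A[6] -16->-14, delta=2, new_sum=120+(2)=122
Option D: A[3] -9->34, delta=43, new_sum=120+(43)=163
Option E: A[1] 31->44, delta=13, new_sum=120+(13)=133 <-- matches target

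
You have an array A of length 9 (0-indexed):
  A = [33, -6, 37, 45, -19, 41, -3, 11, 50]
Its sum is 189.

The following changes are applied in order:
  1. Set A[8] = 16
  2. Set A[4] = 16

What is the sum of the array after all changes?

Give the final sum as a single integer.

Initial sum: 189
Change 1: A[8] 50 -> 16, delta = -34, sum = 155
Change 2: A[4] -19 -> 16, delta = 35, sum = 190

Answer: 190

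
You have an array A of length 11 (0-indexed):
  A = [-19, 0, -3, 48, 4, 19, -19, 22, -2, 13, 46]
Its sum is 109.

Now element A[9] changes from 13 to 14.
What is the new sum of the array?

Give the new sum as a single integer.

Answer: 110

Derivation:
Old value at index 9: 13
New value at index 9: 14
Delta = 14 - 13 = 1
New sum = old_sum + delta = 109 + (1) = 110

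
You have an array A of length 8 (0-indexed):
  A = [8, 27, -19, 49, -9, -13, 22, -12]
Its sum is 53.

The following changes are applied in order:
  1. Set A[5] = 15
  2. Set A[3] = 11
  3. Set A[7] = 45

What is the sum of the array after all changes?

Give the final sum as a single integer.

Answer: 100

Derivation:
Initial sum: 53
Change 1: A[5] -13 -> 15, delta = 28, sum = 81
Change 2: A[3] 49 -> 11, delta = -38, sum = 43
Change 3: A[7] -12 -> 45, delta = 57, sum = 100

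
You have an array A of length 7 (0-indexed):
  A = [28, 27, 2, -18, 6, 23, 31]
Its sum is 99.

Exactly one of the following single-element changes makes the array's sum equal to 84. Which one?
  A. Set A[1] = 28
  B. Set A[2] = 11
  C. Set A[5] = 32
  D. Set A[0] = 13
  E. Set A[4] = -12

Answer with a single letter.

Option A: A[1] 27->28, delta=1, new_sum=99+(1)=100
Option B: A[2] 2->11, delta=9, new_sum=99+(9)=108
Option C: A[5] 23->32, delta=9, new_sum=99+(9)=108
Option D: A[0] 28->13, delta=-15, new_sum=99+(-15)=84 <-- matches target
Option E: A[4] 6->-12, delta=-18, new_sum=99+(-18)=81

Answer: D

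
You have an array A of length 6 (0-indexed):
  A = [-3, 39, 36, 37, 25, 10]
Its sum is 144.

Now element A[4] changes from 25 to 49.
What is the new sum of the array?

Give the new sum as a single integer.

Old value at index 4: 25
New value at index 4: 49
Delta = 49 - 25 = 24
New sum = old_sum + delta = 144 + (24) = 168

Answer: 168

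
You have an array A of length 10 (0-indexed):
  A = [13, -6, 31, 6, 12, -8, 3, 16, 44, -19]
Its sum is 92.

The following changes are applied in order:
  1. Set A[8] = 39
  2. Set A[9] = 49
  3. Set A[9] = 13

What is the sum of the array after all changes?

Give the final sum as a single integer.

Answer: 119

Derivation:
Initial sum: 92
Change 1: A[8] 44 -> 39, delta = -5, sum = 87
Change 2: A[9] -19 -> 49, delta = 68, sum = 155
Change 3: A[9] 49 -> 13, delta = -36, sum = 119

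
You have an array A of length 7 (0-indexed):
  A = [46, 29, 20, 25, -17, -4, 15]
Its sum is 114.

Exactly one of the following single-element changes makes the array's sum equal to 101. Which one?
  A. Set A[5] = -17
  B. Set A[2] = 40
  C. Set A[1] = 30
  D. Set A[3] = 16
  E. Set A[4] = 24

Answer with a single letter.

Option A: A[5] -4->-17, delta=-13, new_sum=114+(-13)=101 <-- matches target
Option B: A[2] 20->40, delta=20, new_sum=114+(20)=134
Option C: A[1] 29->30, delta=1, new_sum=114+(1)=115
Option D: A[3] 25->16, delta=-9, new_sum=114+(-9)=105
Option E: A[4] -17->24, delta=41, new_sum=114+(41)=155

Answer: A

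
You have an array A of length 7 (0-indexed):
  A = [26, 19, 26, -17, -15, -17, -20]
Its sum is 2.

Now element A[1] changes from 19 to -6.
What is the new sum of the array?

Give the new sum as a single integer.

Answer: -23

Derivation:
Old value at index 1: 19
New value at index 1: -6
Delta = -6 - 19 = -25
New sum = old_sum + delta = 2 + (-25) = -23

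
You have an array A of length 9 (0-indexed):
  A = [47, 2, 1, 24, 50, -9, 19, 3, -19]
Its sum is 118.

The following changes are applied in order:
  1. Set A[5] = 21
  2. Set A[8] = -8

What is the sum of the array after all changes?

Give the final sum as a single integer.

Answer: 159

Derivation:
Initial sum: 118
Change 1: A[5] -9 -> 21, delta = 30, sum = 148
Change 2: A[8] -19 -> -8, delta = 11, sum = 159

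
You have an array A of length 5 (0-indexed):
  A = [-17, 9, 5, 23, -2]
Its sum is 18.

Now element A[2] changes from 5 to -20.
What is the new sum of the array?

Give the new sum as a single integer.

Old value at index 2: 5
New value at index 2: -20
Delta = -20 - 5 = -25
New sum = old_sum + delta = 18 + (-25) = -7

Answer: -7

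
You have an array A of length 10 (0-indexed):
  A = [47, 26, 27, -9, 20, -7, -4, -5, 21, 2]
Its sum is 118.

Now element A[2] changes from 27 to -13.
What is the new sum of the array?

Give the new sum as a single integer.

Answer: 78

Derivation:
Old value at index 2: 27
New value at index 2: -13
Delta = -13 - 27 = -40
New sum = old_sum + delta = 118 + (-40) = 78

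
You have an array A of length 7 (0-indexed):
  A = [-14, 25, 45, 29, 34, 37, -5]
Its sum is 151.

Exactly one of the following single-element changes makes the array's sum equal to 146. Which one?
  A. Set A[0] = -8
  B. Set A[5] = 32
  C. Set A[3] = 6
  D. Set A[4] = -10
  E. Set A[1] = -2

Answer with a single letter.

Option A: A[0] -14->-8, delta=6, new_sum=151+(6)=157
Option B: A[5] 37->32, delta=-5, new_sum=151+(-5)=146 <-- matches target
Option C: A[3] 29->6, delta=-23, new_sum=151+(-23)=128
Option D: A[4] 34->-10, delta=-44, new_sum=151+(-44)=107
Option E: A[1] 25->-2, delta=-27, new_sum=151+(-27)=124

Answer: B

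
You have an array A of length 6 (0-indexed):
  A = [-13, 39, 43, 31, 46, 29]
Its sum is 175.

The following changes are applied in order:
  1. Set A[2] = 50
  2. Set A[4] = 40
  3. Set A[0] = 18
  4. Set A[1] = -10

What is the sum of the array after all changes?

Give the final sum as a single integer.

Initial sum: 175
Change 1: A[2] 43 -> 50, delta = 7, sum = 182
Change 2: A[4] 46 -> 40, delta = -6, sum = 176
Change 3: A[0] -13 -> 18, delta = 31, sum = 207
Change 4: A[1] 39 -> -10, delta = -49, sum = 158

Answer: 158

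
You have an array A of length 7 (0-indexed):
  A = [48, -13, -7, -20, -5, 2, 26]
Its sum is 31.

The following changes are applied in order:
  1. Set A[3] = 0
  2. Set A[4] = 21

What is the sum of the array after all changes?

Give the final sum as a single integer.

Answer: 77

Derivation:
Initial sum: 31
Change 1: A[3] -20 -> 0, delta = 20, sum = 51
Change 2: A[4] -5 -> 21, delta = 26, sum = 77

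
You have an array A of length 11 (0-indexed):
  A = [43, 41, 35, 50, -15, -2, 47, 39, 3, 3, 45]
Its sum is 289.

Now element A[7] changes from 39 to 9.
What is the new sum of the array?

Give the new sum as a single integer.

Old value at index 7: 39
New value at index 7: 9
Delta = 9 - 39 = -30
New sum = old_sum + delta = 289 + (-30) = 259

Answer: 259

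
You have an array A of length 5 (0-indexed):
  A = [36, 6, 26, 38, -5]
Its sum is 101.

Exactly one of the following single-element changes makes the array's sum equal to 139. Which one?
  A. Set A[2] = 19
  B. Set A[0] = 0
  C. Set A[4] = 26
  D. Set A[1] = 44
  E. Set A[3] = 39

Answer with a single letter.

Option A: A[2] 26->19, delta=-7, new_sum=101+(-7)=94
Option B: A[0] 36->0, delta=-36, new_sum=101+(-36)=65
Option C: A[4] -5->26, delta=31, new_sum=101+(31)=132
Option D: A[1] 6->44, delta=38, new_sum=101+(38)=139 <-- matches target
Option E: A[3] 38->39, delta=1, new_sum=101+(1)=102

Answer: D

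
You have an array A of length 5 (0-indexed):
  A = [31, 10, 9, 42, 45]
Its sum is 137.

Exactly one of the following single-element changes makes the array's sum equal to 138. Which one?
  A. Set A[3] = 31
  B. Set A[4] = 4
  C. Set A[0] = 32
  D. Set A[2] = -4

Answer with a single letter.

Answer: C

Derivation:
Option A: A[3] 42->31, delta=-11, new_sum=137+(-11)=126
Option B: A[4] 45->4, delta=-41, new_sum=137+(-41)=96
Option C: A[0] 31->32, delta=1, new_sum=137+(1)=138 <-- matches target
Option D: A[2] 9->-4, delta=-13, new_sum=137+(-13)=124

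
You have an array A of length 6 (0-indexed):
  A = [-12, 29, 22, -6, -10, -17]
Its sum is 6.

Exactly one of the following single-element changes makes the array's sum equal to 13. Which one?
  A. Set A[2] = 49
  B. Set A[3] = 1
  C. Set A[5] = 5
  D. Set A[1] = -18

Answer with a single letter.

Option A: A[2] 22->49, delta=27, new_sum=6+(27)=33
Option B: A[3] -6->1, delta=7, new_sum=6+(7)=13 <-- matches target
Option C: A[5] -17->5, delta=22, new_sum=6+(22)=28
Option D: A[1] 29->-18, delta=-47, new_sum=6+(-47)=-41

Answer: B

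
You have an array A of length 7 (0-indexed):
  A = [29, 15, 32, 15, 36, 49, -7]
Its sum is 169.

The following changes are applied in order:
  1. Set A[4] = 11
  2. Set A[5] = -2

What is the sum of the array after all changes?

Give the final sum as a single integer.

Initial sum: 169
Change 1: A[4] 36 -> 11, delta = -25, sum = 144
Change 2: A[5] 49 -> -2, delta = -51, sum = 93

Answer: 93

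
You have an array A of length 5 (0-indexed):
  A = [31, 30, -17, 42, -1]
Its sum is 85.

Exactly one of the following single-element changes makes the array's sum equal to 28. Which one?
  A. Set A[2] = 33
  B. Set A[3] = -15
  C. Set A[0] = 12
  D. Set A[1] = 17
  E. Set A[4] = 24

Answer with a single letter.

Answer: B

Derivation:
Option A: A[2] -17->33, delta=50, new_sum=85+(50)=135
Option B: A[3] 42->-15, delta=-57, new_sum=85+(-57)=28 <-- matches target
Option C: A[0] 31->12, delta=-19, new_sum=85+(-19)=66
Option D: A[1] 30->17, delta=-13, new_sum=85+(-13)=72
Option E: A[4] -1->24, delta=25, new_sum=85+(25)=110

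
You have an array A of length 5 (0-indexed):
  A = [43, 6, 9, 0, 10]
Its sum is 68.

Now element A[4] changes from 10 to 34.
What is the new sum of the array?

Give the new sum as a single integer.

Answer: 92

Derivation:
Old value at index 4: 10
New value at index 4: 34
Delta = 34 - 10 = 24
New sum = old_sum + delta = 68 + (24) = 92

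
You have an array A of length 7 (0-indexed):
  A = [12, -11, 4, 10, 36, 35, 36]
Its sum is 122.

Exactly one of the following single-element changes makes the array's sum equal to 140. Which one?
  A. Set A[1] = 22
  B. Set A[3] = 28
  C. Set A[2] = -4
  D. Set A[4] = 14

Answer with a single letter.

Answer: B

Derivation:
Option A: A[1] -11->22, delta=33, new_sum=122+(33)=155
Option B: A[3] 10->28, delta=18, new_sum=122+(18)=140 <-- matches target
Option C: A[2] 4->-4, delta=-8, new_sum=122+(-8)=114
Option D: A[4] 36->14, delta=-22, new_sum=122+(-22)=100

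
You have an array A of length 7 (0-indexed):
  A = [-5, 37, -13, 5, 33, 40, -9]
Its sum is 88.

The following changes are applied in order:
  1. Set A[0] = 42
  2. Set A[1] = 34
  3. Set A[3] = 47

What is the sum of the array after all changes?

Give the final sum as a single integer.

Initial sum: 88
Change 1: A[0] -5 -> 42, delta = 47, sum = 135
Change 2: A[1] 37 -> 34, delta = -3, sum = 132
Change 3: A[3] 5 -> 47, delta = 42, sum = 174

Answer: 174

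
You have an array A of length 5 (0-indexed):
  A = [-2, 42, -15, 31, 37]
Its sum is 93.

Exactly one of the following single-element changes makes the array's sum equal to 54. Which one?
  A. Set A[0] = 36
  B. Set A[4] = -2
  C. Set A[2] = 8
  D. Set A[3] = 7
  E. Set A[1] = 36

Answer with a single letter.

Answer: B

Derivation:
Option A: A[0] -2->36, delta=38, new_sum=93+(38)=131
Option B: A[4] 37->-2, delta=-39, new_sum=93+(-39)=54 <-- matches target
Option C: A[2] -15->8, delta=23, new_sum=93+(23)=116
Option D: A[3] 31->7, delta=-24, new_sum=93+(-24)=69
Option E: A[1] 42->36, delta=-6, new_sum=93+(-6)=87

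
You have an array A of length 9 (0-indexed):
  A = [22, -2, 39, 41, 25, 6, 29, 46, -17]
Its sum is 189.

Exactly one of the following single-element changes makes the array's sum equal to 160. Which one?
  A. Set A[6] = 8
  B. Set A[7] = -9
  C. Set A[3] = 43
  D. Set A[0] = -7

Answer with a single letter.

Option A: A[6] 29->8, delta=-21, new_sum=189+(-21)=168
Option B: A[7] 46->-9, delta=-55, new_sum=189+(-55)=134
Option C: A[3] 41->43, delta=2, new_sum=189+(2)=191
Option D: A[0] 22->-7, delta=-29, new_sum=189+(-29)=160 <-- matches target

Answer: D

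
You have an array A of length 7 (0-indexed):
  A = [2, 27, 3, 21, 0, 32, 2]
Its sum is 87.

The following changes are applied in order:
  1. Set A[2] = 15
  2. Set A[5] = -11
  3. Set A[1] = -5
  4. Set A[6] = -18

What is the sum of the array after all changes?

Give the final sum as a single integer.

Answer: 4

Derivation:
Initial sum: 87
Change 1: A[2] 3 -> 15, delta = 12, sum = 99
Change 2: A[5] 32 -> -11, delta = -43, sum = 56
Change 3: A[1] 27 -> -5, delta = -32, sum = 24
Change 4: A[6] 2 -> -18, delta = -20, sum = 4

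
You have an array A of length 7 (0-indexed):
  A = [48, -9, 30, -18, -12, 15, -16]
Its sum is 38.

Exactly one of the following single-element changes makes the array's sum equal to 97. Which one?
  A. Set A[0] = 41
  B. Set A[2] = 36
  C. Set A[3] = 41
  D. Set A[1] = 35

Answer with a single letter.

Option A: A[0] 48->41, delta=-7, new_sum=38+(-7)=31
Option B: A[2] 30->36, delta=6, new_sum=38+(6)=44
Option C: A[3] -18->41, delta=59, new_sum=38+(59)=97 <-- matches target
Option D: A[1] -9->35, delta=44, new_sum=38+(44)=82

Answer: C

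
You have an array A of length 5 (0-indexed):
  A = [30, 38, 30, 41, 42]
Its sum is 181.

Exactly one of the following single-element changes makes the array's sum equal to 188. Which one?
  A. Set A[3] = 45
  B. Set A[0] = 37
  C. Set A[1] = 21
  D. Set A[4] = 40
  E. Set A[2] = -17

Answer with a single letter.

Answer: B

Derivation:
Option A: A[3] 41->45, delta=4, new_sum=181+(4)=185
Option B: A[0] 30->37, delta=7, new_sum=181+(7)=188 <-- matches target
Option C: A[1] 38->21, delta=-17, new_sum=181+(-17)=164
Option D: A[4] 42->40, delta=-2, new_sum=181+(-2)=179
Option E: A[2] 30->-17, delta=-47, new_sum=181+(-47)=134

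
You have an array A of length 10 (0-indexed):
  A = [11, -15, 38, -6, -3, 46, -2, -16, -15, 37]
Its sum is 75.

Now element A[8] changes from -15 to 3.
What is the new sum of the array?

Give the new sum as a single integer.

Old value at index 8: -15
New value at index 8: 3
Delta = 3 - -15 = 18
New sum = old_sum + delta = 75 + (18) = 93

Answer: 93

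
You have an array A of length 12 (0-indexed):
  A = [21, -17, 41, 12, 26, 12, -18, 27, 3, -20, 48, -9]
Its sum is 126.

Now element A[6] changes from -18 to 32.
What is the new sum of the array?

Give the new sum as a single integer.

Answer: 176

Derivation:
Old value at index 6: -18
New value at index 6: 32
Delta = 32 - -18 = 50
New sum = old_sum + delta = 126 + (50) = 176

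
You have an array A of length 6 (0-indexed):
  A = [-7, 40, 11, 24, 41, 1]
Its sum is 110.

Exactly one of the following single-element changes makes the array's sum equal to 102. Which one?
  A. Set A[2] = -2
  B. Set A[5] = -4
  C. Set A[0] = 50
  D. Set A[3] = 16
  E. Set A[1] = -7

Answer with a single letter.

Option A: A[2] 11->-2, delta=-13, new_sum=110+(-13)=97
Option B: A[5] 1->-4, delta=-5, new_sum=110+(-5)=105
Option C: A[0] -7->50, delta=57, new_sum=110+(57)=167
Option D: A[3] 24->16, delta=-8, new_sum=110+(-8)=102 <-- matches target
Option E: A[1] 40->-7, delta=-47, new_sum=110+(-47)=63

Answer: D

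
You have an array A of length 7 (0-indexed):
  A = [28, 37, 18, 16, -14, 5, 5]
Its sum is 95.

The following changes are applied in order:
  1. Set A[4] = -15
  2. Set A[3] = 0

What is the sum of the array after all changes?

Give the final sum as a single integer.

Answer: 78

Derivation:
Initial sum: 95
Change 1: A[4] -14 -> -15, delta = -1, sum = 94
Change 2: A[3] 16 -> 0, delta = -16, sum = 78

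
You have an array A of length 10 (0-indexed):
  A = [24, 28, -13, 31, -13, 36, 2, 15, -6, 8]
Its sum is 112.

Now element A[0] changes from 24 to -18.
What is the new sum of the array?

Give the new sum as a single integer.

Answer: 70

Derivation:
Old value at index 0: 24
New value at index 0: -18
Delta = -18 - 24 = -42
New sum = old_sum + delta = 112 + (-42) = 70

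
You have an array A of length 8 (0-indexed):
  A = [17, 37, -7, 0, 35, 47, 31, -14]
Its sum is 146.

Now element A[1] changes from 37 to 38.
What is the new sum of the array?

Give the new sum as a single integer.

Answer: 147

Derivation:
Old value at index 1: 37
New value at index 1: 38
Delta = 38 - 37 = 1
New sum = old_sum + delta = 146 + (1) = 147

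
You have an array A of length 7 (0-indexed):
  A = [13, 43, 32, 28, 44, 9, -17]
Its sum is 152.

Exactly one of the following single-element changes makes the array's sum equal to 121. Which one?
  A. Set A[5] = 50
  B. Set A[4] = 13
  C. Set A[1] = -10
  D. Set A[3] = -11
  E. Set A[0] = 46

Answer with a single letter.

Answer: B

Derivation:
Option A: A[5] 9->50, delta=41, new_sum=152+(41)=193
Option B: A[4] 44->13, delta=-31, new_sum=152+(-31)=121 <-- matches target
Option C: A[1] 43->-10, delta=-53, new_sum=152+(-53)=99
Option D: A[3] 28->-11, delta=-39, new_sum=152+(-39)=113
Option E: A[0] 13->46, delta=33, new_sum=152+(33)=185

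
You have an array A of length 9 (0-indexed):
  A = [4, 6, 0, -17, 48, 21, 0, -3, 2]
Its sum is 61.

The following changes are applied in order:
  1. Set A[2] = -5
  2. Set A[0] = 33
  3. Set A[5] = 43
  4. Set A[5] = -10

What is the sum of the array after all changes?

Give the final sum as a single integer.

Initial sum: 61
Change 1: A[2] 0 -> -5, delta = -5, sum = 56
Change 2: A[0] 4 -> 33, delta = 29, sum = 85
Change 3: A[5] 21 -> 43, delta = 22, sum = 107
Change 4: A[5] 43 -> -10, delta = -53, sum = 54

Answer: 54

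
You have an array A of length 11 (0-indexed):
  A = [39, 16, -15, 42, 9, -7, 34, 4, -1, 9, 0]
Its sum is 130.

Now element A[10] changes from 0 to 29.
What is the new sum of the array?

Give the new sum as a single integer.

Old value at index 10: 0
New value at index 10: 29
Delta = 29 - 0 = 29
New sum = old_sum + delta = 130 + (29) = 159

Answer: 159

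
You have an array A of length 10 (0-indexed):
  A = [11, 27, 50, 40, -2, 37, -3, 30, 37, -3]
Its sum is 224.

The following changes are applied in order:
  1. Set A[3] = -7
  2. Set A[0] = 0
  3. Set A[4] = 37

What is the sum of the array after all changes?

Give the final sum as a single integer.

Answer: 205

Derivation:
Initial sum: 224
Change 1: A[3] 40 -> -7, delta = -47, sum = 177
Change 2: A[0] 11 -> 0, delta = -11, sum = 166
Change 3: A[4] -2 -> 37, delta = 39, sum = 205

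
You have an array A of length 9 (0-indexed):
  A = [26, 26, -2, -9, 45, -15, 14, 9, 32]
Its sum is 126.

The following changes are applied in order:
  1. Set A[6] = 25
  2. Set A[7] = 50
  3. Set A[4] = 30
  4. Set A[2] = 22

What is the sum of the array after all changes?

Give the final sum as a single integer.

Initial sum: 126
Change 1: A[6] 14 -> 25, delta = 11, sum = 137
Change 2: A[7] 9 -> 50, delta = 41, sum = 178
Change 3: A[4] 45 -> 30, delta = -15, sum = 163
Change 4: A[2] -2 -> 22, delta = 24, sum = 187

Answer: 187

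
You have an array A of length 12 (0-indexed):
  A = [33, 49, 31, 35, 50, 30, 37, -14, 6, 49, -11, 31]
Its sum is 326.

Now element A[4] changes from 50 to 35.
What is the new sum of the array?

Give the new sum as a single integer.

Answer: 311

Derivation:
Old value at index 4: 50
New value at index 4: 35
Delta = 35 - 50 = -15
New sum = old_sum + delta = 326 + (-15) = 311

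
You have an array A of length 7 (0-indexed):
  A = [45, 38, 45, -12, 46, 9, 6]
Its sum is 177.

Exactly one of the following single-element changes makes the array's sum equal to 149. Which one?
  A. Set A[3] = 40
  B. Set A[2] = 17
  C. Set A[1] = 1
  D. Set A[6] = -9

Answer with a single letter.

Option A: A[3] -12->40, delta=52, new_sum=177+(52)=229
Option B: A[2] 45->17, delta=-28, new_sum=177+(-28)=149 <-- matches target
Option C: A[1] 38->1, delta=-37, new_sum=177+(-37)=140
Option D: A[6] 6->-9, delta=-15, new_sum=177+(-15)=162

Answer: B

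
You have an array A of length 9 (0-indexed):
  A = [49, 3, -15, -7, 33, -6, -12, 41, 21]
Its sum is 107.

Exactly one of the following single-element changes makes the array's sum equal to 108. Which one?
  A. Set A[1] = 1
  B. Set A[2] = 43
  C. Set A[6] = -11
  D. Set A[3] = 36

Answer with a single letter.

Option A: A[1] 3->1, delta=-2, new_sum=107+(-2)=105
Option B: A[2] -15->43, delta=58, new_sum=107+(58)=165
Option C: A[6] -12->-11, delta=1, new_sum=107+(1)=108 <-- matches target
Option D: A[3] -7->36, delta=43, new_sum=107+(43)=150

Answer: C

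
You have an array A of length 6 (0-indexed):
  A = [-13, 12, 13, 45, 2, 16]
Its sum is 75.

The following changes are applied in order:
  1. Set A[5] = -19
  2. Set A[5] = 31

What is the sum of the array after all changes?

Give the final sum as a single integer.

Initial sum: 75
Change 1: A[5] 16 -> -19, delta = -35, sum = 40
Change 2: A[5] -19 -> 31, delta = 50, sum = 90

Answer: 90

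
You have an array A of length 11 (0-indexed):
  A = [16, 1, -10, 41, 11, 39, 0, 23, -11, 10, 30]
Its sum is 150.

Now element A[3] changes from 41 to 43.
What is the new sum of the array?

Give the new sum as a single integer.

Answer: 152

Derivation:
Old value at index 3: 41
New value at index 3: 43
Delta = 43 - 41 = 2
New sum = old_sum + delta = 150 + (2) = 152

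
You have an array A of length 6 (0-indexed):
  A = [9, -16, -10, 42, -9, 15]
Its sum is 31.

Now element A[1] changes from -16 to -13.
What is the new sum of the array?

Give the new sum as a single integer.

Old value at index 1: -16
New value at index 1: -13
Delta = -13 - -16 = 3
New sum = old_sum + delta = 31 + (3) = 34

Answer: 34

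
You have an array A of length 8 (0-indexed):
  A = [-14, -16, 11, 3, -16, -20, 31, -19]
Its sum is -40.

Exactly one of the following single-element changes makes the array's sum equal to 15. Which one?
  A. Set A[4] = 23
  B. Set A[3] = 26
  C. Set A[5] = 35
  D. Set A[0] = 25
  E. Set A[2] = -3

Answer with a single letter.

Answer: C

Derivation:
Option A: A[4] -16->23, delta=39, new_sum=-40+(39)=-1
Option B: A[3] 3->26, delta=23, new_sum=-40+(23)=-17
Option C: A[5] -20->35, delta=55, new_sum=-40+(55)=15 <-- matches target
Option D: A[0] -14->25, delta=39, new_sum=-40+(39)=-1
Option E: A[2] 11->-3, delta=-14, new_sum=-40+(-14)=-54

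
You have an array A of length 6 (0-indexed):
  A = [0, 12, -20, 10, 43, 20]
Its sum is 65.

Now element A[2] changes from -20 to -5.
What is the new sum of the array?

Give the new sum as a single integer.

Answer: 80

Derivation:
Old value at index 2: -20
New value at index 2: -5
Delta = -5 - -20 = 15
New sum = old_sum + delta = 65 + (15) = 80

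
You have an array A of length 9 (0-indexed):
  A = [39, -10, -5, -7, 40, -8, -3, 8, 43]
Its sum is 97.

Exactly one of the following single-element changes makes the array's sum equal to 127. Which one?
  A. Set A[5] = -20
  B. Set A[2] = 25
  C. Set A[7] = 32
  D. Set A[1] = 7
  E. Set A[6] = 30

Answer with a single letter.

Answer: B

Derivation:
Option A: A[5] -8->-20, delta=-12, new_sum=97+(-12)=85
Option B: A[2] -5->25, delta=30, new_sum=97+(30)=127 <-- matches target
Option C: A[7] 8->32, delta=24, new_sum=97+(24)=121
Option D: A[1] -10->7, delta=17, new_sum=97+(17)=114
Option E: A[6] -3->30, delta=33, new_sum=97+(33)=130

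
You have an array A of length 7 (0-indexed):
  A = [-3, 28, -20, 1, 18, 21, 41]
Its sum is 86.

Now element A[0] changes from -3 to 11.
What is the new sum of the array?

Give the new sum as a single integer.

Answer: 100

Derivation:
Old value at index 0: -3
New value at index 0: 11
Delta = 11 - -3 = 14
New sum = old_sum + delta = 86 + (14) = 100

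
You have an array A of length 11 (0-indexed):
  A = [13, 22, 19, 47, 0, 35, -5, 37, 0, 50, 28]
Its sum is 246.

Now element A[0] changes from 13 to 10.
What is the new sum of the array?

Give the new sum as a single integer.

Old value at index 0: 13
New value at index 0: 10
Delta = 10 - 13 = -3
New sum = old_sum + delta = 246 + (-3) = 243

Answer: 243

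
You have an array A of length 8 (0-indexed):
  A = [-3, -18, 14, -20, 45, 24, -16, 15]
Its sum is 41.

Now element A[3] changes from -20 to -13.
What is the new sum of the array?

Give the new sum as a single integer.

Answer: 48

Derivation:
Old value at index 3: -20
New value at index 3: -13
Delta = -13 - -20 = 7
New sum = old_sum + delta = 41 + (7) = 48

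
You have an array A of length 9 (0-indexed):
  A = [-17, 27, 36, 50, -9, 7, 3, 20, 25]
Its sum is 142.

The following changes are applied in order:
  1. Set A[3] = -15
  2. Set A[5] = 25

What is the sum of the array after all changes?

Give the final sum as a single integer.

Answer: 95

Derivation:
Initial sum: 142
Change 1: A[3] 50 -> -15, delta = -65, sum = 77
Change 2: A[5] 7 -> 25, delta = 18, sum = 95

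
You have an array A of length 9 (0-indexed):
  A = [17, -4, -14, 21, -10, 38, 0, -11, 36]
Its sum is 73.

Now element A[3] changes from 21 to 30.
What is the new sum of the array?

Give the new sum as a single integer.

Old value at index 3: 21
New value at index 3: 30
Delta = 30 - 21 = 9
New sum = old_sum + delta = 73 + (9) = 82

Answer: 82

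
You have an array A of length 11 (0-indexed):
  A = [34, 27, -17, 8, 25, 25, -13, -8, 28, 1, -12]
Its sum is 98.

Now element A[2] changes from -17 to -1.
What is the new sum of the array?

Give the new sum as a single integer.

Old value at index 2: -17
New value at index 2: -1
Delta = -1 - -17 = 16
New sum = old_sum + delta = 98 + (16) = 114

Answer: 114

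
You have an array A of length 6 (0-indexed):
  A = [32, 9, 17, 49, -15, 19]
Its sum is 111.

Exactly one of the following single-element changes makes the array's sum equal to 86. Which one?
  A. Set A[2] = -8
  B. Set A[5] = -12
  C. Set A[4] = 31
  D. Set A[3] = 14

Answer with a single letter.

Answer: A

Derivation:
Option A: A[2] 17->-8, delta=-25, new_sum=111+(-25)=86 <-- matches target
Option B: A[5] 19->-12, delta=-31, new_sum=111+(-31)=80
Option C: A[4] -15->31, delta=46, new_sum=111+(46)=157
Option D: A[3] 49->14, delta=-35, new_sum=111+(-35)=76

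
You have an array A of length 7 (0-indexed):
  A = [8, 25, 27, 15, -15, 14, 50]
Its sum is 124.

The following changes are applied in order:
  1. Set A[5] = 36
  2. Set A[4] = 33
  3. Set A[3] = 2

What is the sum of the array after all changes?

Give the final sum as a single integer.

Initial sum: 124
Change 1: A[5] 14 -> 36, delta = 22, sum = 146
Change 2: A[4] -15 -> 33, delta = 48, sum = 194
Change 3: A[3] 15 -> 2, delta = -13, sum = 181

Answer: 181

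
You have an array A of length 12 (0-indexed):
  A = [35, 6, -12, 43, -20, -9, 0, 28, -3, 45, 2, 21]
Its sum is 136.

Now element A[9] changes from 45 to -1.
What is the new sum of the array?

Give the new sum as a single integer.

Answer: 90

Derivation:
Old value at index 9: 45
New value at index 9: -1
Delta = -1 - 45 = -46
New sum = old_sum + delta = 136 + (-46) = 90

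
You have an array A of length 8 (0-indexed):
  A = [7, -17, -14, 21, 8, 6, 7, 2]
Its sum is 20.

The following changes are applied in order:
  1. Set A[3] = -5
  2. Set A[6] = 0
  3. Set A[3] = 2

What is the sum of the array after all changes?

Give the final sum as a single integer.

Initial sum: 20
Change 1: A[3] 21 -> -5, delta = -26, sum = -6
Change 2: A[6] 7 -> 0, delta = -7, sum = -13
Change 3: A[3] -5 -> 2, delta = 7, sum = -6

Answer: -6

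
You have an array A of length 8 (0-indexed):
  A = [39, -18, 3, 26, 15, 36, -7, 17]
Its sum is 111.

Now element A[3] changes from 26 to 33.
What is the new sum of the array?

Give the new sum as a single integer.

Old value at index 3: 26
New value at index 3: 33
Delta = 33 - 26 = 7
New sum = old_sum + delta = 111 + (7) = 118

Answer: 118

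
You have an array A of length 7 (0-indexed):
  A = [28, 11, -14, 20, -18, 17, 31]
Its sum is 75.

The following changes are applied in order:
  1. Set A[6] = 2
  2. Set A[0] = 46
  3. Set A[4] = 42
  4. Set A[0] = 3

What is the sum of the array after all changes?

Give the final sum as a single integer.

Initial sum: 75
Change 1: A[6] 31 -> 2, delta = -29, sum = 46
Change 2: A[0] 28 -> 46, delta = 18, sum = 64
Change 3: A[4] -18 -> 42, delta = 60, sum = 124
Change 4: A[0] 46 -> 3, delta = -43, sum = 81

Answer: 81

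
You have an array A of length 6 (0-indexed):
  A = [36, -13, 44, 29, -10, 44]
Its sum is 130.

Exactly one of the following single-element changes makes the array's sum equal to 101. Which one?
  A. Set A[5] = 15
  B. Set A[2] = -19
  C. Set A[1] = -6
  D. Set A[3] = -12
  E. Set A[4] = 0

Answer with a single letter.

Answer: A

Derivation:
Option A: A[5] 44->15, delta=-29, new_sum=130+(-29)=101 <-- matches target
Option B: A[2] 44->-19, delta=-63, new_sum=130+(-63)=67
Option C: A[1] -13->-6, delta=7, new_sum=130+(7)=137
Option D: A[3] 29->-12, delta=-41, new_sum=130+(-41)=89
Option E: A[4] -10->0, delta=10, new_sum=130+(10)=140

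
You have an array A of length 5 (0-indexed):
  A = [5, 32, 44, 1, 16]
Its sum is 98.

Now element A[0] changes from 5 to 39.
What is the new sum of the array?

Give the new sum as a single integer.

Answer: 132

Derivation:
Old value at index 0: 5
New value at index 0: 39
Delta = 39 - 5 = 34
New sum = old_sum + delta = 98 + (34) = 132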